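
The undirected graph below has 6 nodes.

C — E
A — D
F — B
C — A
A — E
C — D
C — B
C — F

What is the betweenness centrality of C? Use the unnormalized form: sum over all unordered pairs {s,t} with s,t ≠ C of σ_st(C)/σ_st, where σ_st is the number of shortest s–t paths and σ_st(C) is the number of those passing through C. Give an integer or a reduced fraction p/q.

13/2

Pairs whose geodesics pass through C — A–B: 1; A–F: 1; E–D: 1/2; E–B: 1; E–F: 1; D–B: 1; D–F: 1.
All other pairs contribute 0.
Summing the contributions gives betweenness(C) = 13/2.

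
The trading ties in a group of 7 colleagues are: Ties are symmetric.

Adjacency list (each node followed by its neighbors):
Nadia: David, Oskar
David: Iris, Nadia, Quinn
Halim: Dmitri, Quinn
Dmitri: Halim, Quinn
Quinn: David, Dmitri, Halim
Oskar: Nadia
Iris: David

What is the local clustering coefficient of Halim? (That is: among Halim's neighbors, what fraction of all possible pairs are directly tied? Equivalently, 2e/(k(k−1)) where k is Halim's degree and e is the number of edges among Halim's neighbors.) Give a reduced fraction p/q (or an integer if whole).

1

Halim's neighbors: Dmitri and Quinn (k = 2).
Possible neighbor pairs: C(2,2) = 1. Edges among them: Dmitri–Quinn → e = 1.
Clustering(Halim) = 1/1.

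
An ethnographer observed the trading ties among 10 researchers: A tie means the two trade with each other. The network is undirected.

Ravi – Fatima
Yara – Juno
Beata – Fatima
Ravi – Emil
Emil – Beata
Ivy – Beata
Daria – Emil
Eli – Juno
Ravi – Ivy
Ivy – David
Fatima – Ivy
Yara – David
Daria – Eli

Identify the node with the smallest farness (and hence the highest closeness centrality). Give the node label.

Ivy

Farness (sum of distances to all others) for each node — Beata:19, Daria:21, David:20, Eli:23, Emil:19, Fatima:21, Ivy:18, Juno:24, Ravi:19, Yara:22.
The smallest farness is 18, for Ivy, so Ivy has the highest closeness.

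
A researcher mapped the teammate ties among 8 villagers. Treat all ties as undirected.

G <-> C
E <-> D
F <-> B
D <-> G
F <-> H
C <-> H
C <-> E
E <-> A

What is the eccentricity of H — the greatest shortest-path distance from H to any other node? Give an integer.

3

Distances from H: A:3, B:2, C:1, D:3, E:2, F:1, G:2.
The largest is 3 (to D and A), so the eccentricity of H is 3.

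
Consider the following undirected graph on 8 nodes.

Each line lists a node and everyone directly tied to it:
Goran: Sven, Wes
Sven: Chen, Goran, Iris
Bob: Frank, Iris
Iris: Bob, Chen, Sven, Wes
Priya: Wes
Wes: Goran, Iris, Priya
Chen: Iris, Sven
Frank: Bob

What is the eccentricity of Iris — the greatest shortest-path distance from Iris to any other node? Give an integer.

Distances from Iris: Bob:1, Chen:1, Frank:2, Goran:2, Priya:2, Sven:1, Wes:1.
The largest is 2 (to Goran, Priya, and Frank), so the eccentricity of Iris is 2.

2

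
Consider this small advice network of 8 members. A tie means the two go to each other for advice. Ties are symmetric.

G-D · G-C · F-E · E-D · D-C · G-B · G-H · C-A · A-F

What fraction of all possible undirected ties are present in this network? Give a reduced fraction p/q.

There are 9 edges and 8 nodes, so the maximum possible is C(8,2) = 28.
Density = 9/28.

9/28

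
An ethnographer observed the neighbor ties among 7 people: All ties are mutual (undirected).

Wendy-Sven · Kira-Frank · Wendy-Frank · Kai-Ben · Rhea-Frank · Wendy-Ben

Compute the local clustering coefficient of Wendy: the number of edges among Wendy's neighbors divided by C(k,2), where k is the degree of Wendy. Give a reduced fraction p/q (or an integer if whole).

0

Wendy's neighbors: Ben, Frank, and Sven (k = 3).
Possible neighbor pairs: C(3,2) = 3. Edges among them: none → e = 0.
Clustering(Wendy) = 0/3 = 0.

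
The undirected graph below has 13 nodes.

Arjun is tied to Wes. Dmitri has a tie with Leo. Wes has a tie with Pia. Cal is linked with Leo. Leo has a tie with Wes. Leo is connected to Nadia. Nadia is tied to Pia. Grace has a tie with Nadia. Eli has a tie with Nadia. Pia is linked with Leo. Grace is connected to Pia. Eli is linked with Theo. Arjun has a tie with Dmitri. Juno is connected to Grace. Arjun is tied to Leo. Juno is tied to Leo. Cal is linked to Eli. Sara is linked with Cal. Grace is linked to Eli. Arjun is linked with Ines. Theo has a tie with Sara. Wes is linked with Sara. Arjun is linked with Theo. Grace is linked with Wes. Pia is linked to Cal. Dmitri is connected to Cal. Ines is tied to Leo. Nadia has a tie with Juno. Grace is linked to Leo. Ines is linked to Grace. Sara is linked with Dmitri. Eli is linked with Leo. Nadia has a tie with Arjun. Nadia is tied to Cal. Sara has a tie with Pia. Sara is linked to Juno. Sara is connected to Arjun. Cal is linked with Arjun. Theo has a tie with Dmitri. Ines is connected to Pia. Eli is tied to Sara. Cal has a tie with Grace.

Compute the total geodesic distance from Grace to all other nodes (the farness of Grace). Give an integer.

16

Distances from Grace: Arjun:2, Cal:1, Dmitri:2, Eli:1, Ines:1, Juno:1, Leo:1, Nadia:1, Pia:1, Sara:2, Theo:2, Wes:1.
Sum = 2 + 1 + 2 + 1 + 1 + 1 + 1 + 1 + 1 + 2 + 2 + 1 = 16.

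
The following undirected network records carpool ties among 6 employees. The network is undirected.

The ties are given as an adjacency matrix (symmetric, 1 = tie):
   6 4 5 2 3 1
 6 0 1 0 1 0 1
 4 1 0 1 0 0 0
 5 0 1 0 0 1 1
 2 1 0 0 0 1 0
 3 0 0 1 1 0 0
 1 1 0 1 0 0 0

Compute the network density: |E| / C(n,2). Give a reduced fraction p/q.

There are 7 edges and 6 nodes, so the maximum possible is C(6,2) = 15.
Density = 7/15.

7/15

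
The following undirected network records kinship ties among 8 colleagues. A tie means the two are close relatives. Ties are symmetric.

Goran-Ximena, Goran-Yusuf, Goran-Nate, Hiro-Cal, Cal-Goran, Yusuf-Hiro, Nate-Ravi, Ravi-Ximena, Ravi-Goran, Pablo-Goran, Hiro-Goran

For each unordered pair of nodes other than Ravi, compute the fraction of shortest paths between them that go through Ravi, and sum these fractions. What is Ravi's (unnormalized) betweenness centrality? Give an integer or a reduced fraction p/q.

Pairs whose geodesics pass through Ravi — Ximena–Nate: 1/2.
All other pairs contribute 0.
Summing the contributions gives betweenness(Ravi) = 1/2.

1/2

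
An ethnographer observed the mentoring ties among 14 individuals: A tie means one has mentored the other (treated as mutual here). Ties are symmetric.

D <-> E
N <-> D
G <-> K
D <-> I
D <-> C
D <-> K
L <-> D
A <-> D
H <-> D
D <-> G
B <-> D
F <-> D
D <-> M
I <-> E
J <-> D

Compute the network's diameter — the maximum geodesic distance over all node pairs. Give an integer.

Eccentricity of each node (its greatest distance to any other): A:2, B:2, C:2, D:1, E:2, F:2, G:2, H:2, I:2, J:2, K:2, L:2, M:2, N:2.
The maximum eccentricity is 2, realized for instance by the pair H–L via H – D – L. So the diameter is 2.

2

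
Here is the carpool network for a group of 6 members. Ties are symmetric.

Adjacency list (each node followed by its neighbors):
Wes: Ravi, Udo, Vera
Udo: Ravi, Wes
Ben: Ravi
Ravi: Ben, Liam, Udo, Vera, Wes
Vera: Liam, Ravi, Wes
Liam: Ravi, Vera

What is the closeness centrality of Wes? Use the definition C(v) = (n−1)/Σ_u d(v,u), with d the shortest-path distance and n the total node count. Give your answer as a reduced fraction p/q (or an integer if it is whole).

Distances from Wes: Ben:2, Liam:2, Ravi:1, Udo:1, Vera:1. Sum = 7.
n = 6, so closeness = 5/7.

5/7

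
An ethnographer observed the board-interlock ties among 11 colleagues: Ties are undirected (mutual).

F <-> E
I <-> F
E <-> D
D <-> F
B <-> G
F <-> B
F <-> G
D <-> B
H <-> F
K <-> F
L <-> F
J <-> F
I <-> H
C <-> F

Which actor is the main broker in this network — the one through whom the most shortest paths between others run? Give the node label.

F

Unnormalized betweenness of each node: B:1/2, C:0, D:1/2, E:0, F:40, G:0, H:0, I:0, J:0, K:0, L:0.
F has the largest value, 40, making it the main broker — the node through which the most shortest paths run.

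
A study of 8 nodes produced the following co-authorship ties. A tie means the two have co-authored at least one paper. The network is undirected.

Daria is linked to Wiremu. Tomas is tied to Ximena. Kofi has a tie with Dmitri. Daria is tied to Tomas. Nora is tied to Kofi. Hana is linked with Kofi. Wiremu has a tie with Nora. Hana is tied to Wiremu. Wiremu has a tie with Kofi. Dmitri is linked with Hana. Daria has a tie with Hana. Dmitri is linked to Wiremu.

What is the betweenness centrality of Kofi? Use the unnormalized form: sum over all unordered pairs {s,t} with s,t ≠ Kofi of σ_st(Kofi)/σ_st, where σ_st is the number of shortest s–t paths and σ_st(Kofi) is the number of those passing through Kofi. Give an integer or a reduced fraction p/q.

Pairs whose geodesics pass through Kofi — Dmitri–Nora: 1/2; Nora–Hana: 1/2.
All other pairs contribute 0.
Summing the contributions gives betweenness(Kofi) = 1.

1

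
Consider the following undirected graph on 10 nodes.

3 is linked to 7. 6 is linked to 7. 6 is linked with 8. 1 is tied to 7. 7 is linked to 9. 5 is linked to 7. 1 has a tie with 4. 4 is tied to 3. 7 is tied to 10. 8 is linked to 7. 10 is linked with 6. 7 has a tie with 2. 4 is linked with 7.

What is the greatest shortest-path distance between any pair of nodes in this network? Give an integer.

2

Eccentricity of each node (its greatest distance to any other): 1:2, 2:2, 3:2, 4:2, 5:2, 6:2, 7:1, 8:2, 9:2, 10:2.
The maximum eccentricity is 2, realized for instance by the pair 8–4 via 8 – 7 – 4. So the diameter is 2.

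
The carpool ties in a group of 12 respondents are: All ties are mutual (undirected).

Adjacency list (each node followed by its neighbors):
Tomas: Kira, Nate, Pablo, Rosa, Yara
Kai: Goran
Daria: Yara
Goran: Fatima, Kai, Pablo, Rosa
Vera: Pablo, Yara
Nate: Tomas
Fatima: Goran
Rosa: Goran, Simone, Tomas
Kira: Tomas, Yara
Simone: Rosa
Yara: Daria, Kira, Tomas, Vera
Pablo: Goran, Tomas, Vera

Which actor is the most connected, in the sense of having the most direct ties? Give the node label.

Tomas

Degrees — Daria:1, Fatima:1, Goran:4, Kai:1, Kira:2, Nate:1, Pablo:3, Rosa:3, Simone:1, Tomas:5, Vera:2, Yara:4.
The maximum is 5, attained only by Tomas.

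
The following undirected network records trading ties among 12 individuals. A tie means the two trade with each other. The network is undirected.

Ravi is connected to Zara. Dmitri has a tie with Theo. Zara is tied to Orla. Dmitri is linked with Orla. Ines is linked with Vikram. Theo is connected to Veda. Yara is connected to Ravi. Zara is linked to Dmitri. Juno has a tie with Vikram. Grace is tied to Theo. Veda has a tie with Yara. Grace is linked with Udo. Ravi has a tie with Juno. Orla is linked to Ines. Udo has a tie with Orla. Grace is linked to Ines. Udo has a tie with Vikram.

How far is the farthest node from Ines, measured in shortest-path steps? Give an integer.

4

Distances from Ines: Dmitri:2, Grace:1, Juno:2, Orla:1, Ravi:3, Theo:2, Udo:2, Veda:3, Vikram:1, Yara:4, Zara:2.
The largest is 4 (to Yara), so the eccentricity of Ines is 4.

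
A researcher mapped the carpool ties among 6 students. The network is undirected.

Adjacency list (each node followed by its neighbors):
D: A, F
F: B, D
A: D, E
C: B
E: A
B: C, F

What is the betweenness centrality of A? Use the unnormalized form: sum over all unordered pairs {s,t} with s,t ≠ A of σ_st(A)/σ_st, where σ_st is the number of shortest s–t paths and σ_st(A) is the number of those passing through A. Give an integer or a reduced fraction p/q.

Pairs whose geodesics pass through A — F–E: 1; E–D: 1; E–B: 1; E–C: 1.
All other pairs contribute 0.
Summing the contributions gives betweenness(A) = 4.

4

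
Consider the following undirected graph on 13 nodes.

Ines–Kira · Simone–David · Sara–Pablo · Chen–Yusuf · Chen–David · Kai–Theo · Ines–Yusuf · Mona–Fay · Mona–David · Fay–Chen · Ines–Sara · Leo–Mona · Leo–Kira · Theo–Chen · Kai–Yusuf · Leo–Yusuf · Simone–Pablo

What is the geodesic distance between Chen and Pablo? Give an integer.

One shortest route is Chen – David – Simone – Pablo, which uses 3 edges, and at distance 2 from Chen we only reach {Ines, Kai, Leo, Mona, Simone}, which does not include Pablo. So d(Chen,Pablo) = 3.

3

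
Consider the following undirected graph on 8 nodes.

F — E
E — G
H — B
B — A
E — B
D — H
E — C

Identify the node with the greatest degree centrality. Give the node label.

E

Degrees — A:1, B:3, C:1, D:1, E:4, F:1, G:1, H:2.
The maximum is 4, attained only by E.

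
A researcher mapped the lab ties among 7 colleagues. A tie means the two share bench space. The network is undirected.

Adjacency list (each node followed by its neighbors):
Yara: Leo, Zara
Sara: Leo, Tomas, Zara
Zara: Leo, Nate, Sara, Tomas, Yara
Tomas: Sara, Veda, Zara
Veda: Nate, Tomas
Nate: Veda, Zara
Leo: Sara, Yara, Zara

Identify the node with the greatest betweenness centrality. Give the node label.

Unnormalized betweenness of each node: Leo:1/2, Nate:4/3, Sara:5/6, Tomas:8/3, Veda:1/2, Yara:0, Zara:43/6.
Zara has the largest value, 43/6, making it the main broker — the node through which the most shortest paths run.

Zara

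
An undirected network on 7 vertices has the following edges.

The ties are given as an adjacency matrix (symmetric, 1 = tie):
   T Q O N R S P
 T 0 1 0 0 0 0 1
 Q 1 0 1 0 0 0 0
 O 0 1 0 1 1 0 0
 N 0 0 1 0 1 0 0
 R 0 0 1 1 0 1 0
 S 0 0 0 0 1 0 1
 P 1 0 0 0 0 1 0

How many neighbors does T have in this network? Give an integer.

2

T is directly tied to P and Q. That is 2 neighbors, so the degree of T is 2.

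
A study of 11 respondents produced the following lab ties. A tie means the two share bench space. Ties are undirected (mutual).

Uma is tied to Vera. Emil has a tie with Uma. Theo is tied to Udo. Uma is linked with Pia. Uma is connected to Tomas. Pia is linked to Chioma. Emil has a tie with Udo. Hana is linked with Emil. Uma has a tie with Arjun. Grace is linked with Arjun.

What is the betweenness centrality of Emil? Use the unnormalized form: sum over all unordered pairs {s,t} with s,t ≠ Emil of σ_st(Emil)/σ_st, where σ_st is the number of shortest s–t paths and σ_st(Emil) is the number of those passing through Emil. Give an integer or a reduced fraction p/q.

Pairs whose geodesics pass through Emil — Grace–Hana: 1; Grace–Udo: 1; Grace–Theo: 1; Pia–Hana: 1; Pia–Udo: 1; Pia–Theo: 1; Hana–Udo: 1; Hana–Tomas: 1; Hana–Vera: 1; Hana–Chioma: 1; Hana–Theo: 1; Hana–Arjun: 1; Hana–Uma: 1; Udo–Tomas: 1 … (+9 more pairs).
All other pairs contribute 0.
Summing the contributions gives betweenness(Emil) = 23.

23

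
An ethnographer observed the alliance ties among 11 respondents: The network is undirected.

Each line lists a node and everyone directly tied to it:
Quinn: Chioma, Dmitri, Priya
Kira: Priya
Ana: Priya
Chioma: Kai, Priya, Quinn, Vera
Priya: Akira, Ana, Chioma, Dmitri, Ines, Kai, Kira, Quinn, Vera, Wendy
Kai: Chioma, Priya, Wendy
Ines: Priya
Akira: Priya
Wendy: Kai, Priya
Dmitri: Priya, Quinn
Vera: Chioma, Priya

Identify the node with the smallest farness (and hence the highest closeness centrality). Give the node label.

Priya

Farness (sum of distances to all others) for each node — Akira:19, Ana:19, Chioma:16, Dmitri:18, Ines:19, Kai:17, Kira:19, Priya:10, Quinn:17, Vera:18, Wendy:18.
The smallest farness is 10, for Priya, so Priya has the highest closeness.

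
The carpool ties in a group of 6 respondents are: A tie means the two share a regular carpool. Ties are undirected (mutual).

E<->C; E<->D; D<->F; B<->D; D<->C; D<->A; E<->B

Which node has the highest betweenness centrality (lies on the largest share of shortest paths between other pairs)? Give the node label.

D

Unnormalized betweenness of each node: A:0, B:0, C:0, D:15/2, E:1/2, F:0.
D has the largest value, 15/2, making it the main broker — the node through which the most shortest paths run.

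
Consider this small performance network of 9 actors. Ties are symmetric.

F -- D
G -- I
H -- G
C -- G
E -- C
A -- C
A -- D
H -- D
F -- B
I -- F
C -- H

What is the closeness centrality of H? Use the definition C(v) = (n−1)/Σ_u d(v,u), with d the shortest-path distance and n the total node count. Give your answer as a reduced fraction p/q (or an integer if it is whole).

4/7

Distances from H: A:2, B:3, C:1, D:1, E:2, F:2, G:1, I:2. Sum = 14.
n = 9, so closeness = 8/14 = 4/7.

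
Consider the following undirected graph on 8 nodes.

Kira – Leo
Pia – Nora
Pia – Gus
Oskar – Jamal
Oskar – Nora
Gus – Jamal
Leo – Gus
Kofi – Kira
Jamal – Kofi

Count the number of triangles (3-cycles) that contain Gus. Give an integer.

Gus's neighbors are Jamal, Leo, and Pia, but none of them are tied to each other, so no triangle contains Gus.

0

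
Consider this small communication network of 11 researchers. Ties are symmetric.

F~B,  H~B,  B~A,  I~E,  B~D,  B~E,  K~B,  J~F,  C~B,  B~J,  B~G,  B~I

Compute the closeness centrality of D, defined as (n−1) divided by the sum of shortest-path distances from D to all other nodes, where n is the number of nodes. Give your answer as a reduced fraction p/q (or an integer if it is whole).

10/19

Distances from D: A:2, B:1, C:2, E:2, F:2, G:2, H:2, I:2, J:2, K:2. Sum = 19.
n = 11, so closeness = 10/19.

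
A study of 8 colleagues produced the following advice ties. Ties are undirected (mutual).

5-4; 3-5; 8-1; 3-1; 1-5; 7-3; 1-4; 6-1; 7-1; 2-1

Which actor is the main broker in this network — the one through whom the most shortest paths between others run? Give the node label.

Unnormalized betweenness of each node: 1:17, 2:0, 3:1/2, 4:0, 5:1/2, 6:0, 7:0, 8:0.
1 has the largest value, 17, making it the main broker — the node through which the most shortest paths run.

1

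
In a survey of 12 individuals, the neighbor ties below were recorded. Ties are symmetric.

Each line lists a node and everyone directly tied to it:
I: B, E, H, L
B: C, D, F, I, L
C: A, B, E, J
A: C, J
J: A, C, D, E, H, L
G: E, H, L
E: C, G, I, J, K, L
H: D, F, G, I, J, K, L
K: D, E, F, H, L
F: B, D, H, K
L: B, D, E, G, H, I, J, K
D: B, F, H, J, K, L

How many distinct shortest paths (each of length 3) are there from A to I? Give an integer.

The shortest distance is 3. The length-3 paths are: A–J–H–I; A–C–B–I; A–J–L–I; A–C–E–I; A–J–E–I.
That gives 5 distinct shortest paths.

5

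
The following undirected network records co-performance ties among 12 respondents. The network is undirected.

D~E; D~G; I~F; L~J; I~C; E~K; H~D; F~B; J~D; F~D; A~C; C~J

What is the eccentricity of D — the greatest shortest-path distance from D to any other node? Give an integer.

3

Distances from D: A:3, B:2, C:2, E:1, F:1, G:1, H:1, I:2, J:1, K:2, L:2.
The largest is 3 (to A), so the eccentricity of D is 3.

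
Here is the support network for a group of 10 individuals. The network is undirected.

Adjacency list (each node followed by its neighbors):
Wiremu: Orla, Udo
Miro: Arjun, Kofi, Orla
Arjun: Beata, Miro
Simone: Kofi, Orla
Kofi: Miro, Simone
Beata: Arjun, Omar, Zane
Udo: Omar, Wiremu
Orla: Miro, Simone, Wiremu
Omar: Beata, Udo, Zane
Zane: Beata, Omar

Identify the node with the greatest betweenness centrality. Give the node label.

Miro

Unnormalized betweenness of each node: Arjun:55/6, Beata:49/6, Kofi:11/6, Miro:35/3, Omar:35/6, Orla:61/6, Simone:3/2, Udo:35/6, Wiremu:41/6, Zane:0.
Miro has the largest value, 35/3, making it the main broker — the node through which the most shortest paths run.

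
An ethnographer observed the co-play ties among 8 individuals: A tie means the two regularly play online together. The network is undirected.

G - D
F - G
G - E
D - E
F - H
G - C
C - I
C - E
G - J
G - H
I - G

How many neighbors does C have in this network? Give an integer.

C is directly tied to E, G, and I. That is 3 neighbors, so the degree of C is 3.

3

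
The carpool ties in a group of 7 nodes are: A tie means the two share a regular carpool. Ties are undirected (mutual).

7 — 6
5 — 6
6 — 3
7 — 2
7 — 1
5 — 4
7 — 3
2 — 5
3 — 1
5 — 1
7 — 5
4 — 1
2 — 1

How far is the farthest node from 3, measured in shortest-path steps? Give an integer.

Distances from 3: 1:1, 2:2, 4:2, 5:2, 6:1, 7:1.
The largest is 2 (to 5, 2, and 4), so the eccentricity of 3 is 2.

2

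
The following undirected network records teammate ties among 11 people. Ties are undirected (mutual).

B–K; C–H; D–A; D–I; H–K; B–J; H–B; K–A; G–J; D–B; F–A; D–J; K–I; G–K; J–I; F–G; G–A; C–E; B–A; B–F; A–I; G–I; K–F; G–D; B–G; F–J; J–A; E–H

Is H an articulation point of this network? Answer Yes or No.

Removing H leaves {C and E} with no path to {A, B, D, F, G, I, J, and K}, so the network splits into 2 components. H is a cut vertex.

Yes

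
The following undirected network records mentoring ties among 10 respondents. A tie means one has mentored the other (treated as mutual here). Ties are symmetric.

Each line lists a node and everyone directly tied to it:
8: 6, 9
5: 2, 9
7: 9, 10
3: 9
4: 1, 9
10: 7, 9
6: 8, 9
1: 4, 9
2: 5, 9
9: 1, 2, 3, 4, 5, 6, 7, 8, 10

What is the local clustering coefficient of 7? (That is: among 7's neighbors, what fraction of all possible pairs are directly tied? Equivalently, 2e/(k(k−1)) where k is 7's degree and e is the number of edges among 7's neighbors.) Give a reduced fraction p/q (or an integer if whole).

1

7's neighbors: 9 and 10 (k = 2).
Possible neighbor pairs: C(2,2) = 1. Edges among them: 9–10 → e = 1.
Clustering(7) = 1/1.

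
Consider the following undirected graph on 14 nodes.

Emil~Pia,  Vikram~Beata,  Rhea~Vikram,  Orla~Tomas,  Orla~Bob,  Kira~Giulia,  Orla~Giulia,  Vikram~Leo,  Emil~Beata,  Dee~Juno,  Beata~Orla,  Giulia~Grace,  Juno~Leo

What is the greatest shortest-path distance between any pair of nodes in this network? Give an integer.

Eccentricity of each node (its greatest distance to any other): Beata:4, Bob:6, Dee:7, Emil:5, Giulia:6, Grace:7, Juno:6, Kira:7, Leo:5, Orla:5, Pia:6, Rhea:5, Tomas:6, Vikram:4.
The maximum eccentricity is 7, realized for instance by the pair Dee–Kira via Dee – Juno – Leo – Vikram – Beata – Orla – Giulia – Kira. So the diameter is 7.

7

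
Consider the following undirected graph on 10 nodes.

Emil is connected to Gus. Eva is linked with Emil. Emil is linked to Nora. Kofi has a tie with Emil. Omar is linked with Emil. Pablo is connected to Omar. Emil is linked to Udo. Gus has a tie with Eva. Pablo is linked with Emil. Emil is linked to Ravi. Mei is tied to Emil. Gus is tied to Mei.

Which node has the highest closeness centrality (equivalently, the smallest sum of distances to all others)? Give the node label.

Farness (sum of distances to all others) for each node — Emil:9, Eva:16, Gus:15, Kofi:17, Mei:16, Nora:17, Omar:16, Pablo:16, Ravi:17, Udo:17.
The smallest farness is 9, for Emil, so Emil has the highest closeness.

Emil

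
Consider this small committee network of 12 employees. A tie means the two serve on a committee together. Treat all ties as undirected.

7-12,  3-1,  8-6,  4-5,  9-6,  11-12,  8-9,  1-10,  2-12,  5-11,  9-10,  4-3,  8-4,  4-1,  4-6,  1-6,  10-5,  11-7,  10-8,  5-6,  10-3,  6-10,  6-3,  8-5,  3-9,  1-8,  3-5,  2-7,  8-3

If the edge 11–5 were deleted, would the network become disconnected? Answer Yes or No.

Yes

Without the 11–5 edge there is no alternate route between 11 and 5, so the network disconnects. It is a bridge.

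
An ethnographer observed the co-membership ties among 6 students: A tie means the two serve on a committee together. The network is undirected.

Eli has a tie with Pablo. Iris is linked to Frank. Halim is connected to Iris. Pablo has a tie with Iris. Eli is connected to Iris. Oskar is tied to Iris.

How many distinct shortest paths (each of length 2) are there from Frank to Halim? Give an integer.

1

The shortest distance is 2, and the only length-2 path is Frank–Iris–Halim. So there is exactly 1 shortest path.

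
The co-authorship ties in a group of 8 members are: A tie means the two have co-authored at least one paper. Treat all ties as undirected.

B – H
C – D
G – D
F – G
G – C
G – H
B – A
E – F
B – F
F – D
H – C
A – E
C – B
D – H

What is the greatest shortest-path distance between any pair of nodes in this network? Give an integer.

3

Eccentricity of each node (its greatest distance to any other): A:3, B:2, C:3, D:3, E:3, F:2, G:3, H:3.
The maximum eccentricity is 3, realized for instance by the pair C–E via C – B – F – E. So the diameter is 3.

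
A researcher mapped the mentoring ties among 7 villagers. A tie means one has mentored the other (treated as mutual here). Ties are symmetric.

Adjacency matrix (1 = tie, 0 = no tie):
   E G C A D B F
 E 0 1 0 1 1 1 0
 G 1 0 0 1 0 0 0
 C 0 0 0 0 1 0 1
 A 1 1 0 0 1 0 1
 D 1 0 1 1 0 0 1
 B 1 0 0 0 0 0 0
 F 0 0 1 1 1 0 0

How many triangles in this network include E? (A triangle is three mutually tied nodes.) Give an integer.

E's neighbors: A, B, D, and G.
Neighbor pairs that are themselves tied: E–A–D; E–A–G. Each forms one triangle with E, for 2 in total.

2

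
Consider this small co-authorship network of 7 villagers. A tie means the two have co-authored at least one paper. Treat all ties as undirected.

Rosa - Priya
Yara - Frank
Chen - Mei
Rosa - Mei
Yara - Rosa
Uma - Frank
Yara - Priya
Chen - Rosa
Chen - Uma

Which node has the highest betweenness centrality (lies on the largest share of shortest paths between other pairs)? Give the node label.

Rosa

Unnormalized betweenness of each node: Chen:3, Frank:3/2, Mei:0, Priya:0, Rosa:5, Uma:3/2, Yara:3.
Rosa has the largest value, 5, making it the main broker — the node through which the most shortest paths run.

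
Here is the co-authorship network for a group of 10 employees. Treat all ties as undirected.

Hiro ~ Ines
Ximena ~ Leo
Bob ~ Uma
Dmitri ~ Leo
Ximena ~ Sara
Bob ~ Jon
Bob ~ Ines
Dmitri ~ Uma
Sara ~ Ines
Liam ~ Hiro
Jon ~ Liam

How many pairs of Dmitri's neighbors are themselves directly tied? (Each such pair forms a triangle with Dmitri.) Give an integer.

Dmitri's neighbors are Leo and Uma, but none of them are tied to each other, so no triangle contains Dmitri.

0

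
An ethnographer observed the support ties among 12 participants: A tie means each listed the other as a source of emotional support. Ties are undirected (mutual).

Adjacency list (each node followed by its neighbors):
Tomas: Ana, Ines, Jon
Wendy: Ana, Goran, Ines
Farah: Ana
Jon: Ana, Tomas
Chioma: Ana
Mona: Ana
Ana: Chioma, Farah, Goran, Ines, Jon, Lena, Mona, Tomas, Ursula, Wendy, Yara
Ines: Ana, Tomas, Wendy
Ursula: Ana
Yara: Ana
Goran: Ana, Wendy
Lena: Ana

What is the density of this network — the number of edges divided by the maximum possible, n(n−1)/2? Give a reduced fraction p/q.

There are 15 edges and 12 nodes, so the maximum possible is C(12,2) = 66.
Density = 15/66 = 5/22.

5/22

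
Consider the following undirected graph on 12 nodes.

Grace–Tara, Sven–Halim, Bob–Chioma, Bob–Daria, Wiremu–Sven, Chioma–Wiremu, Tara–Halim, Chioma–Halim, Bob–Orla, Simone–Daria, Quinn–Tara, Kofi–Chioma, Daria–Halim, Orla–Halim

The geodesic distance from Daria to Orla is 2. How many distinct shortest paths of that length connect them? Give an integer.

The shortest distance is 2. The length-2 paths are: Daria–Halim–Orla; Daria–Bob–Orla.
That gives 2 distinct shortest paths.

2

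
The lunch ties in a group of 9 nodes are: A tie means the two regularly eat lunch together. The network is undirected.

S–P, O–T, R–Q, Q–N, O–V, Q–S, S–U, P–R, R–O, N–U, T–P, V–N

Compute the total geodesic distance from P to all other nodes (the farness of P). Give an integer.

15

Distances from P: N:3, O:2, Q:2, R:1, S:1, T:1, U:2, V:3.
Sum = 3 + 2 + 2 + 1 + 1 + 1 + 2 + 3 = 15.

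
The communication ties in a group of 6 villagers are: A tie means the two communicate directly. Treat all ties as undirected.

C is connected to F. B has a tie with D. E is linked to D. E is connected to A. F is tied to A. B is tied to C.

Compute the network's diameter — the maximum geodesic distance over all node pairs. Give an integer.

Eccentricity of each node (its greatest distance to any other): A:3, B:3, C:3, D:3, E:3, F:3.
The maximum eccentricity is 3, realized for instance by the pair E–C via E – D – B – C. So the diameter is 3.

3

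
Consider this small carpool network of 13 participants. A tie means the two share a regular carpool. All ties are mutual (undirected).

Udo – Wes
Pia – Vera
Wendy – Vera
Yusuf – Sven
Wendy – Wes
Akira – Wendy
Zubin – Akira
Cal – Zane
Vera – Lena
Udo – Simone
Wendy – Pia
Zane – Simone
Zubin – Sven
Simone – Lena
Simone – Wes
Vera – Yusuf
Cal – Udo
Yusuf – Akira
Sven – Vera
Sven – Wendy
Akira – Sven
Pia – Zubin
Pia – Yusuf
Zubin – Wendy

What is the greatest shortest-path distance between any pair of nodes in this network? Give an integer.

Eccentricity of each node (its greatest distance to any other): Akira:4, Cal:5, Lena:3, Pia:4, Simone:3, Sven:4, Udo:4, Vera:4, Wendy:3, Wes:3, Yusuf:5, Zane:4, Zubin:4.
The maximum eccentricity is 5, realized for instance by the pair Yusuf–Cal via Yusuf – Vera – Lena – Simone – Zane – Cal. So the diameter is 5.

5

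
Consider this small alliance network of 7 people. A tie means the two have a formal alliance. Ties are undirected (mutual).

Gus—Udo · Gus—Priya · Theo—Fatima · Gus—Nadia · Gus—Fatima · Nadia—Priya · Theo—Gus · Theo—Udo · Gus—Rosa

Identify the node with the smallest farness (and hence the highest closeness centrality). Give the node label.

Gus

Farness (sum of distances to all others) for each node — Fatima:10, Gus:6, Nadia:10, Priya:10, Rosa:11, Theo:9, Udo:10.
The smallest farness is 6, for Gus, so Gus has the highest closeness.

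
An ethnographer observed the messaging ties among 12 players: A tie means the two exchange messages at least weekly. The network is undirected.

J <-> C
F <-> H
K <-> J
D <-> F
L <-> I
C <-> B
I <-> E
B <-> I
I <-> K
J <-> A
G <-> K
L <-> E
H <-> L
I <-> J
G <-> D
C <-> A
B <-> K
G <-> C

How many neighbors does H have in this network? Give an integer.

2

H is directly tied to F and L. That is 2 neighbors, so the degree of H is 2.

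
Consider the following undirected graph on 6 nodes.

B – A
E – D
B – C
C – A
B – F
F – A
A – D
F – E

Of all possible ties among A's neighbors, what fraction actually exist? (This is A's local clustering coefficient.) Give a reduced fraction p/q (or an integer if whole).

A's neighbors: B, C, D, and F (k = 4).
Possible neighbor pairs: C(4,2) = 6. Edges among them: B–C, B–F → e = 2.
Clustering(A) = 2/6 = 1/3.

1/3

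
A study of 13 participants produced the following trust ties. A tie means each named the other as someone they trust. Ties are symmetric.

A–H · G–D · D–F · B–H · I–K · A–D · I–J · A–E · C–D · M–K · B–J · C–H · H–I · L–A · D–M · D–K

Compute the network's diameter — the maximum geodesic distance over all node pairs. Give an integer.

4

Eccentricity of each node (its greatest distance to any other): A:3, B:4, C:3, D:3, E:4, F:4, G:4, H:3, I:3, J:4, K:3, L:4, M:4.
The maximum eccentricity is 4, realized for instance by the pair M–B via M – K – I – J – B. So the diameter is 4.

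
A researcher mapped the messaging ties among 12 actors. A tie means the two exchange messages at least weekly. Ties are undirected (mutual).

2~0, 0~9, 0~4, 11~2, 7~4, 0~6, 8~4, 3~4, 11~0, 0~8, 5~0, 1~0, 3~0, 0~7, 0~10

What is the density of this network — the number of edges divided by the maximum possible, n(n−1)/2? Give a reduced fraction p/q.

5/22

There are 15 edges and 12 nodes, so the maximum possible is C(12,2) = 66.
Density = 15/66 = 5/22.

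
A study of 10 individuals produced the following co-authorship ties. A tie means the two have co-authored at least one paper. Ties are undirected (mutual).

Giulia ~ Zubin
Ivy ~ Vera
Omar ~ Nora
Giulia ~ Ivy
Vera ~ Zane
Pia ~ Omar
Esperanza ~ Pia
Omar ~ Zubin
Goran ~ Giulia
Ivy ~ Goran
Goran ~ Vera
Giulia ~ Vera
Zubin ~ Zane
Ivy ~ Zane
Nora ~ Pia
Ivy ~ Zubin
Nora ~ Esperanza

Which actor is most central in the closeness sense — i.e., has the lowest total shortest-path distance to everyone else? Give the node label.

Farness (sum of distances to all others) for each node — Esperanza:29, Giulia:18, Goran:23, Ivy:17, Nora:22, Omar:17, Pia:22, Vera:22, Zane:19, Zubin:15.
The smallest farness is 15, for Zubin, so Zubin has the highest closeness.

Zubin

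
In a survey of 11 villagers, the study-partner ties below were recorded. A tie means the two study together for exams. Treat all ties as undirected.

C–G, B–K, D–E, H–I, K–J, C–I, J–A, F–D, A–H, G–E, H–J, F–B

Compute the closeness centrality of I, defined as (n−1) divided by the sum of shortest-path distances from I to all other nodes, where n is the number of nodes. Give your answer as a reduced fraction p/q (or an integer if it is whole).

10/27

Distances from I: A:2, B:4, C:1, D:4, E:3, F:5, G:2, H:1, J:2, K:3. Sum = 27.
n = 11, so closeness = 10/27.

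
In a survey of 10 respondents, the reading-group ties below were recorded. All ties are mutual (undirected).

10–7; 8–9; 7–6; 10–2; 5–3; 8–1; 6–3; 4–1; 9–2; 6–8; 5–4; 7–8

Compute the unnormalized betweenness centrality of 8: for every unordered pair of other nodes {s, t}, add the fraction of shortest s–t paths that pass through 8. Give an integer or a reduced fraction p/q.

47/3

Pairs whose geodesics pass through 8 — 4–6: 1/2; 4–7: 1; 4–10: 1; 4–2: 1; 4–9: 1; 5–2: 2/3; 5–9: 2/2; 3–2: 1/2; 3–9: 1; 3–1: 1/2; 6–2: 1/2; 6–9: 1; 6–1: 1; 7–9: 1 … (+4 more pairs).
All other pairs contribute 0.
Summing the contributions gives betweenness(8) = 47/3.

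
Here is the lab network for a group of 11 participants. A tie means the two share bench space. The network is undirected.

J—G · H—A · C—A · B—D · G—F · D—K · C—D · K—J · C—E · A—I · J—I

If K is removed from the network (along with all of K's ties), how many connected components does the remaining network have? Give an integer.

K's neighbors (D and J) remain reachable from one another through other ties, so the rest of the network stays in one piece.

1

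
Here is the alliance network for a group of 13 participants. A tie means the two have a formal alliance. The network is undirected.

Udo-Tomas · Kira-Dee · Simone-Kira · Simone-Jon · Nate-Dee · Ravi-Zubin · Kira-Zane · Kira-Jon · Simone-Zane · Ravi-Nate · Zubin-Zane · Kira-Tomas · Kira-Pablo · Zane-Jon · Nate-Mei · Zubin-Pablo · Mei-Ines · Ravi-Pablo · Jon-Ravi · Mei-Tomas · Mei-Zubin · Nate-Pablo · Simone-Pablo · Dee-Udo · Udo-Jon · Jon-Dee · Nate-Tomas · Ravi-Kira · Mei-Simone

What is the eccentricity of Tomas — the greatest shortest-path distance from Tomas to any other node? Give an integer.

Distances from Tomas: Dee:2, Ines:2, Jon:2, Kira:1, Mei:1, Nate:1, Pablo:2, Ravi:2, Simone:2, Udo:1, Zane:2, Zubin:2.
The largest is 2 (to Ravi, Zane, Pablo, Dee, Jon, Simone, Zubin, and Ines), so the eccentricity of Tomas is 2.

2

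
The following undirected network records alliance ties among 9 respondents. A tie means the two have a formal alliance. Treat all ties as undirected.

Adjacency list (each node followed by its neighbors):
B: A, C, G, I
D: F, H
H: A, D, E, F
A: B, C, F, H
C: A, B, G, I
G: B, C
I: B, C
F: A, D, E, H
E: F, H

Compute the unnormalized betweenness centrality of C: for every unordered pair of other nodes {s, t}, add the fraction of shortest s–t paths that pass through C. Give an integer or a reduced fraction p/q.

11/2

Pairs whose geodesics pass through C — I–G: 1/2; I–A: 1/2; I–H: 1/2; I–D: 2/4; I–E: 2/4; I–F: 1/2; G–A: 1/2; G–H: 1/2; G–D: 2/4; G–E: 2/4; G–F: 1/2.
All other pairs contribute 0.
Summing the contributions gives betweenness(C) = 11/2.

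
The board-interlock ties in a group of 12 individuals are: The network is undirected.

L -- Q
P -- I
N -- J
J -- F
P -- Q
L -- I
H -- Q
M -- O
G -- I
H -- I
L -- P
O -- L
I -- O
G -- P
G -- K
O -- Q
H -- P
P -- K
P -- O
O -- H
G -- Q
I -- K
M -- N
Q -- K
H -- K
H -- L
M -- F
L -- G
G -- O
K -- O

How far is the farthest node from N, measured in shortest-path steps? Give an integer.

Distances from N: F:2, G:3, H:3, I:3, J:1, K:3, L:3, M:1, O:2, P:3, Q:3.
The largest is 3 (to G, H, Q, P, L, K, and I), so the eccentricity of N is 3.

3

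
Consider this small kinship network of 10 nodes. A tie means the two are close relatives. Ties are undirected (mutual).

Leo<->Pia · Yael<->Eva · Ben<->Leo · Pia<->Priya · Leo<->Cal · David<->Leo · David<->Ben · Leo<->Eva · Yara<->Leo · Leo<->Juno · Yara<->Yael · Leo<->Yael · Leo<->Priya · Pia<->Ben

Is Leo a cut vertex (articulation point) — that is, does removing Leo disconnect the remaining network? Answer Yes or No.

Yes

Removing Leo leaves {Ben, David, Pia, and Priya} with no path to {Eva, Yael, and Yara}, so the network splits into 4 components. Leo is a cut vertex.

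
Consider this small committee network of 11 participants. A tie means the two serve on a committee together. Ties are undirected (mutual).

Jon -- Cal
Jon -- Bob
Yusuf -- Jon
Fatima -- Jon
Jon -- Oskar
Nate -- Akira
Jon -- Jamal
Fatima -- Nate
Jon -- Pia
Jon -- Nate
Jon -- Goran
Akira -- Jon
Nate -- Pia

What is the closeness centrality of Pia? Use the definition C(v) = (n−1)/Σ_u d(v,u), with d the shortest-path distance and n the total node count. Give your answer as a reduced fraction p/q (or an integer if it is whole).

5/9

Distances from Pia: Akira:2, Bob:2, Cal:2, Fatima:2, Goran:2, Jamal:2, Jon:1, Nate:1, Oskar:2, Yusuf:2. Sum = 18.
n = 11, so closeness = 10/18 = 5/9.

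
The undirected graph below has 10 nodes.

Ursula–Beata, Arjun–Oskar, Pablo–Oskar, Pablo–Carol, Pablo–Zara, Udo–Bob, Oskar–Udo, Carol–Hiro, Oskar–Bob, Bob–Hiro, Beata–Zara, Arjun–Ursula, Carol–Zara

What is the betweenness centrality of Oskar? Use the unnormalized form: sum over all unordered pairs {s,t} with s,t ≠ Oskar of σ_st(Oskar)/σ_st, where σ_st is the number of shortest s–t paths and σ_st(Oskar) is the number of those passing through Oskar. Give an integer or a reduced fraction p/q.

Pairs whose geodesics pass through Oskar — Arjun–Zara: 1/2; Arjun–Pablo: 1; Arjun–Carol: 1; Arjun–Hiro: 1; Arjun–Bob: 1; Arjun–Udo: 1; Ursula–Pablo: 1/2; Ursula–Hiro: 1/2; Ursula–Bob: 1; Ursula–Udo: 1; Beata–Bob: 2/3; Beata–Udo: 2/2; Zara–Bob: 1/2; Zara–Udo: 1 … (+3 more pairs).
All other pairs contribute 0.
Summing the contributions gives betweenness(Oskar) = 85/6.

85/6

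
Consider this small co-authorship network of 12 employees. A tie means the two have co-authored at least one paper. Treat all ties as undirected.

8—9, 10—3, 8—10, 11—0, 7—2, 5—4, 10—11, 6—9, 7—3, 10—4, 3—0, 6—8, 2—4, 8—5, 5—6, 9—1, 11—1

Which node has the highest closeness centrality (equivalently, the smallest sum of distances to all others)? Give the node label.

10

Farness (sum of distances to all others) for each node — 0:28, 1:27, 2:28, 3:23, 4:22, 5:25, 6:26, 7:29, 8:21, 9:26, 10:18, 11:23.
The smallest farness is 18, for 10, so 10 has the highest closeness.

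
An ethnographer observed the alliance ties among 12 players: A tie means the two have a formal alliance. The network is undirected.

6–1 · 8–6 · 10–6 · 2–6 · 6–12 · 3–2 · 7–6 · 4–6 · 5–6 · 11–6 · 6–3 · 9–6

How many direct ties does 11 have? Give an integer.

1

11 is directly tied to 6. That is 1 neighbor, so the degree of 11 is 1.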